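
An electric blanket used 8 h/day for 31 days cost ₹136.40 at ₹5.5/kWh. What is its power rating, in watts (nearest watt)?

Energy = ₹136.40 ÷ ₹5.5/kWh = 24.8 kWh
Runtime = 8 h/day × 31 days = 248 h
Power = 24.8 kWh ÷ 248 h = 0.1 kW = 100 W

100 W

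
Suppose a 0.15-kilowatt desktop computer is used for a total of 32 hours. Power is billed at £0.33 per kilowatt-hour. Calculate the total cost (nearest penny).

Energy = 0.15 kW × 32 h = 4.8 kWh
Cost = 4.8 kWh × £0.33/kWh = £1.58

£1.58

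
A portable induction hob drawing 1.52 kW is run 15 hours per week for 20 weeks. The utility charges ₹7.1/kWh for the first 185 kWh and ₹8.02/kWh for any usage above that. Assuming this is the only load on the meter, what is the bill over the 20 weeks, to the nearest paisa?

Runtime = 15 h/week × 20 weeks = 300 h
Energy = 1.52 kW × 300 h = 456 kWh
Tier 1 (0–185 kWh): 185 × ₹7.1 = ₹1313.5
Above 185 kWh: 271 × ₹8.02 = ₹2173.42
Bill = ₹3486.92

₹3486.92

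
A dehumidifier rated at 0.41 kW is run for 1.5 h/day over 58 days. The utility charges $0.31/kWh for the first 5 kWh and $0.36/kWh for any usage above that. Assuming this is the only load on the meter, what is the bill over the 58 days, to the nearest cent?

$12.59

Runtime = 1.5 h/day × 58 days = 87 h
Energy = 0.41 kW × 87 h = 35.67 kWh
Tier 1 (0–5 kWh): 5 × $0.31 = $1.55
Above 5 kWh: 30.67 × $0.36 = $11.0412
Bill = $12.59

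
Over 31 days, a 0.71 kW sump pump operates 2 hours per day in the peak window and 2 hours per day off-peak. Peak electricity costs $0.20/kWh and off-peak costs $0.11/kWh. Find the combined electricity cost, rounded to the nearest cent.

$13.65

Peak energy = 0.71 kW × 2 h × 31 = 44.02 kWh
Off-peak energy = 0.71 kW × 2 h × 31 = 44.02 kWh
Cost = 44.02 × $0.20 + 44.02 × $0.11 = $8.804 + $4.8422 = $13.65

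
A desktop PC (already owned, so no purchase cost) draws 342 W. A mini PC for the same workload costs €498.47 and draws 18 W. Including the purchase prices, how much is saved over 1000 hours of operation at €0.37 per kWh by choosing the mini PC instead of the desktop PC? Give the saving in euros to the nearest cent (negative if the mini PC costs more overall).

desktop PC: €0.00 + (342/1000) kW × 1000 h × €0.37 = €0.00 + €126.54 = €126.54
mini PC: €498.47 + (18/1000) kW × 1000 h × €0.37 = €498.47 + €6.66 = €505.13
Saving = €126.54 − €505.13 = −€378.59

-€378.59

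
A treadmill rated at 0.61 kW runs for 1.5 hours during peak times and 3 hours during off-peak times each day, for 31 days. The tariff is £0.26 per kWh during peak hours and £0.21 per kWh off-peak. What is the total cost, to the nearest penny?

Peak energy = 0.61 kW × 1.5 h × 31 = 28.365 kWh
Off-peak energy = 0.61 kW × 3 h × 31 = 56.73 kWh
Cost = 28.365 × £0.26 + 56.73 × £0.21 = £7.3749 + £11.9133 = £19.29

£19.29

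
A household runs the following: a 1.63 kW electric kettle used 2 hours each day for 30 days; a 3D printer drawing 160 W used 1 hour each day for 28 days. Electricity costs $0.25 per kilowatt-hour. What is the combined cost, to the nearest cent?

$25.57

electric kettle: Runtime = 2 h/day × 30 days = 60 h
electric kettle: 1.63 kW × 60 h = 97.8 kWh
3D printer: Runtime = 1 h/day × 28 days = 28 h
3D printer: 0.16 kW × 28 h = 4.48 kWh
Total energy = 102.28 kWh
Cost = 102.28 × $0.25 = $25.57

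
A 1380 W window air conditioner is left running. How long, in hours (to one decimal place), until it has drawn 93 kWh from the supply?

Hours = 93 kWh ÷ 1.38 kW = 67.4 h

67.4 h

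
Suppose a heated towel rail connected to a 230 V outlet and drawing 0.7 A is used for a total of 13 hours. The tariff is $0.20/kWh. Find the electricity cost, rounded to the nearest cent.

Power = 0.7 A × 230 V = 161 W = 0.161 kW
Energy = 0.161 kW × 13 h = 2.093 kWh
Cost = 2.093 kWh × $0.20/kWh = $0.42

$0.42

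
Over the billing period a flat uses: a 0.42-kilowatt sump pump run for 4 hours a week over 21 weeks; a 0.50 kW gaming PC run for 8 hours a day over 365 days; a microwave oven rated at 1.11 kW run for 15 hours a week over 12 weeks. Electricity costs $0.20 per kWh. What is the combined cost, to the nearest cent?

sump pump: Runtime = 4 h/week × 21 weeks = 84 h
sump pump: 0.42 kW × 84 h = 35.28 kWh
gaming PC: Runtime = 8 h/day × 365 days = 2920 h
gaming PC: 0.5 kW × 2920 h = 1460 kWh
microwave oven: Runtime = 15 h/week × 12 weeks = 180 h
microwave oven: 1.11 kW × 180 h = 199.8 kWh
Total energy = 1695.08 kWh
Cost = 1695.08 × $0.20 = $339.02

$339.02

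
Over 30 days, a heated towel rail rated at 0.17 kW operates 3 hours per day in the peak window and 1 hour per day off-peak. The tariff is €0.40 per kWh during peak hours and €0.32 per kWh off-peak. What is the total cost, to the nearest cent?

€7.75

Peak energy = 0.17 kW × 3 h × 30 = 15.3 kWh
Off-peak energy = 0.17 kW × 1 h × 30 = 5.1 kWh
Cost = 15.3 × €0.40 + 5.1 × €0.32 = €6.12 + €1.632 = €7.75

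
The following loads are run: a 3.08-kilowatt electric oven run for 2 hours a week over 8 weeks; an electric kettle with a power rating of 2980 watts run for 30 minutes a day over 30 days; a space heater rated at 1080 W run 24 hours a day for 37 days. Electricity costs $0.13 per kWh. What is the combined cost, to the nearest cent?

electric oven: Runtime = 2 h/week × 8 weeks = 16 h
electric oven: 3.08 kW × 16 h = 49.28 kWh
electric kettle: Runtime = 30 min × 30 = 900 min = 15 h
electric kettle: 2.98 kW × 15 h = 44.7 kWh
space heater: Runtime = 24 h × 37 = 888 h
space heater: 1.08 kW × 888 h = 959.04 kWh
Total energy = 1053.02 kWh
Cost = 1053.02 × $0.13 = $136.89

$136.89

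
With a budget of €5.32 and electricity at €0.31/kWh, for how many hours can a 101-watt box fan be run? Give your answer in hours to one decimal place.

Energy available = €5.32 ÷ €0.31/kWh = 17.1613 kWh
Hours = 17.1613 kWh ÷ 0.101 kW = 169.9 h

169.9 h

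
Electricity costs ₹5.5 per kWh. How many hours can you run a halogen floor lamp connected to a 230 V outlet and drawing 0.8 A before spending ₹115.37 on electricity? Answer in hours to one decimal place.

114.0 h

Power = 0.8 A × 230 V = 184 W = 0.184 kW
Energy available = ₹115.37 ÷ ₹5.5/kWh = 20.9764 kWh
Hours = 20.9764 kWh ÷ 0.184 kW = 114.0 h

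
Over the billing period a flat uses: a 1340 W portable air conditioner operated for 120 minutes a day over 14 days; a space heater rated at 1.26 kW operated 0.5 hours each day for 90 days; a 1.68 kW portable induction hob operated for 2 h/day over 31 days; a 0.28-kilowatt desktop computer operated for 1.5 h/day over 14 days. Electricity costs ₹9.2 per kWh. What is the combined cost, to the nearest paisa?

₹1879.19

portable air conditioner: Runtime = 120 min × 14 = 1680 min = 28 h
portable air conditioner: 1.34 kW × 28 h = 37.52 kWh
space heater: Runtime = 0.5 h/day × 90 days = 45 h
space heater: 1.26 kW × 45 h = 56.7 kWh
portable induction hob: Runtime = 2 h/day × 31 days = 62 h
portable induction hob: 1.68 kW × 62 h = 104.16 kWh
desktop computer: Runtime = 1.5 h/day × 14 days = 21 h
desktop computer: 0.28 kW × 21 h = 5.88 kWh
Total energy = 204.26 kWh
Cost = 204.26 × ₹9.2 = ₹1879.19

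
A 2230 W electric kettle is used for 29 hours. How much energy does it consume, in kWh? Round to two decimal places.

64.67 kWh

Energy = 2.23 kW × 29 h = 64.67 kWh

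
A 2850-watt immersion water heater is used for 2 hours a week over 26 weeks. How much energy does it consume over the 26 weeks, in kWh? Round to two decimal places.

148.20 kWh

Runtime = 2 h/week × 26 weeks = 52 h
Energy = 2.85 kW × 52 h = 148.2 kWh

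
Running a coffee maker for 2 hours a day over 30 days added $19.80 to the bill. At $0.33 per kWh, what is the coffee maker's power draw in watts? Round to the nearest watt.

Energy = $19.80 ÷ $0.33/kWh = 60 kWh
Runtime = 2 h/day × 30 days = 60 h
Power = 60 kWh ÷ 60 h = 1 kW = 1000 W

1000 W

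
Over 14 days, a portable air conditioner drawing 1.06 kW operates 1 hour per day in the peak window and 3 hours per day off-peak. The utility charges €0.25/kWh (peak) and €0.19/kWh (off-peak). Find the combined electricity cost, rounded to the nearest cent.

€12.17

Peak energy = 1.06 kW × 1 h × 14 = 14.84 kWh
Off-peak energy = 1.06 kW × 3 h × 14 = 44.52 kWh
Cost = 14.84 × €0.25 + 44.52 × €0.19 = €3.71 + €8.4588 = €12.17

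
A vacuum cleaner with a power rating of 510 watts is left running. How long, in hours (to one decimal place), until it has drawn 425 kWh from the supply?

833.3 h

Hours = 425 kWh ÷ 0.51 kW = 833.3 h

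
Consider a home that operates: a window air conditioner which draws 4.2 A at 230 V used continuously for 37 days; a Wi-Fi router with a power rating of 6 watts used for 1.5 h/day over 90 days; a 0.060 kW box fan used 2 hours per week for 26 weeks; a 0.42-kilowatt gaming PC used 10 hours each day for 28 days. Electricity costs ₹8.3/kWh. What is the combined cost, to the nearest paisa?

₹8128.51

window air conditioner: Power = 4.2 A × 230 V = 966 W = 0.966 kW
window air conditioner: Runtime = 24 h × 37 = 888 h
window air conditioner: 0.966 kW × 888 h = 857.808 kWh
Wi-Fi router: Runtime = 1.5 h/day × 90 days = 135 h
Wi-Fi router: 0.006 kW × 135 h = 0.81 kWh
box fan: Runtime = 2 h/week × 26 weeks = 52 h
box fan: 0.06 kW × 52 h = 3.12 kWh
gaming PC: Runtime = 10 h/day × 28 days = 280 h
gaming PC: 0.42 kW × 280 h = 117.6 kWh
Total energy = 979.338 kWh
Cost = 979.338 × ₹8.3 = ₹8128.51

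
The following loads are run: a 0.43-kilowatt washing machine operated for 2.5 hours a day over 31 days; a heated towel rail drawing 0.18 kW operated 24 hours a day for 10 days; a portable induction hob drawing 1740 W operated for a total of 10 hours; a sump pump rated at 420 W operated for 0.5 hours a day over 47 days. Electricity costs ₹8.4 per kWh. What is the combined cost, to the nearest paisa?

washing machine: Runtime = 2.5 h/day × 31 days = 77.5 h
washing machine: 0.43 kW × 77.5 h = 33.325 kWh
heated towel rail: Runtime = 24 h × 10 = 240 h
heated towel rail: 0.18 kW × 240 h = 43.2 kWh
portable induction hob: 1.74 kW × 10 h = 17.4 kWh
sump pump: Runtime = 0.5 h/day × 47 days = 23.5 h
sump pump: 0.42 kW × 23.5 h = 9.87 kWh
Total energy = 103.795 kWh
Cost = 103.795 × ₹8.4 = ₹871.88

₹871.88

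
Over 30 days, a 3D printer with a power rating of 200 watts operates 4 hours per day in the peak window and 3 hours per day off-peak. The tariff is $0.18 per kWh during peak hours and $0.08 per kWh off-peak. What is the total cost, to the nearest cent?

Peak energy = 0.2 kW × 4 h × 30 = 24 kWh
Off-peak energy = 0.2 kW × 3 h × 30 = 18 kWh
Cost = 24 × $0.18 + 18 × $0.08 = $4.32 + $1.44 = $5.76

$5.76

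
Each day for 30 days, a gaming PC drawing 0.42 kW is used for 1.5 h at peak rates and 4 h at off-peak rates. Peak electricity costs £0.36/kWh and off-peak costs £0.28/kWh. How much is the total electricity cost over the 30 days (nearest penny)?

£20.92

Peak energy = 0.42 kW × 1.5 h × 30 = 18.9 kWh
Off-peak energy = 0.42 kW × 4 h × 30 = 50.4 kWh
Cost = 18.9 × £0.36 + 50.4 × £0.28 = £6.804 + £14.112 = £20.92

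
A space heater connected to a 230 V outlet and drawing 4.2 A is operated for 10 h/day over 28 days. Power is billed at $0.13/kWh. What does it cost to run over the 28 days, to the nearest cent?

Power = 4.2 A × 230 V = 966 W = 0.966 kW
Runtime = 10 h/day × 28 days = 280 h
Energy = 0.966 kW × 280 h = 270.48 kWh
Cost = 270.48 kWh × $0.13/kWh = $35.16

$35.16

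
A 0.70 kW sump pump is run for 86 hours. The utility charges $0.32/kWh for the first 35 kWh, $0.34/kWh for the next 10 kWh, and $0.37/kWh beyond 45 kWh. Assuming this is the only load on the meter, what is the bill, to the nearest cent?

Energy = 0.7 kW × 86 h = 60.2 kWh
Tier 1 (0–35 kWh): 35 × $0.32 = $11.2
Tier 2 (35–45 kWh): 10 × $0.34 = $3.4
Above 45 kWh: 15.2 × $0.37 = $5.624
Bill = $20.22

$20.22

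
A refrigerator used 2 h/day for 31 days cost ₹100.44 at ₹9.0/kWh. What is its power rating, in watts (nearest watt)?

180 W

Energy = ₹100.44 ÷ ₹9.0/kWh = 11.16 kWh
Runtime = 2 h/day × 31 days = 62 h
Power = 11.16 kWh ÷ 62 h = 0.18 kW = 180 W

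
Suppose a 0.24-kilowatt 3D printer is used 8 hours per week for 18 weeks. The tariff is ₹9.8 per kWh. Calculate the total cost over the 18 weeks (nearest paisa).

Runtime = 8 h/week × 18 weeks = 144 h
Energy = 0.24 kW × 144 h = 34.56 kWh
Cost = 34.56 kWh × ₹9.8/kWh = ₹338.69

₹338.69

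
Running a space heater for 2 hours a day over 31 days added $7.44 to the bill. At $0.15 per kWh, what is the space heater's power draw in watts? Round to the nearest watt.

Energy = $7.44 ÷ $0.15/kWh = 49.6 kWh
Runtime = 2 h/day × 31 days = 62 h
Power = 49.6 kWh ÷ 62 h = 0.8 kW = 800 W

800 W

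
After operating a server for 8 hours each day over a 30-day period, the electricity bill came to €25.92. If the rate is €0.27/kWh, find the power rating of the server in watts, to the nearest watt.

Energy = €25.92 ÷ €0.27/kWh = 96 kWh
Runtime = 8 h/day × 30 days = 240 h
Power = 96 kWh ÷ 240 h = 0.4 kW = 400 W

400 W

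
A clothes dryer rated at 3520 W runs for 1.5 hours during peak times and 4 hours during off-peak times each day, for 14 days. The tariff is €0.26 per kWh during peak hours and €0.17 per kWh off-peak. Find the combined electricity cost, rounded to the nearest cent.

€52.73

Peak energy = 3.52 kW × 1.5 h × 14 = 73.92 kWh
Off-peak energy = 3.52 kW × 4 h × 14 = 197.12 kWh
Cost = 73.92 × €0.26 + 197.12 × €0.17 = €19.2192 + €33.5104 = €52.73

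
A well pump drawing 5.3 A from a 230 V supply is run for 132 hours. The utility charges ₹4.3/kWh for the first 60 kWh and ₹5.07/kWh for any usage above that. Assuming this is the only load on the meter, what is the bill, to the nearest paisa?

Power = 5.3 A × 230 V = 1219 W = 1.219 kW
Energy = 1.219 kW × 132 h = 160.908 kWh
Tier 1 (0–60 kWh): 60 × ₹4.3 = ₹258
Above 60 kWh: 100.908 × ₹5.07 = ₹511.60356
Bill = ₹769.60

₹769.60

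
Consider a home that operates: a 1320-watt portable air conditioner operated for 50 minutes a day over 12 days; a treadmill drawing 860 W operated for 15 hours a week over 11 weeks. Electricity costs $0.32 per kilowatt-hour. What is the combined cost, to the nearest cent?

portable air conditioner: Runtime = 50 min × 12 = 600 min = 10 h
portable air conditioner: 1.32 kW × 10 h = 13.2 kWh
treadmill: Runtime = 15 h/week × 11 weeks = 165 h
treadmill: 0.86 kW × 165 h = 141.9 kWh
Total energy = 155.1 kWh
Cost = 155.1 × $0.32 = $49.63

$49.63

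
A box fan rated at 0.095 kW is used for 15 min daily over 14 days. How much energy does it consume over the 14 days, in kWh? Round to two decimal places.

Runtime = 15 min × 14 = 210 min = 3.5 h
Energy = 0.095 kW × 3.5 h = 0.3325 kWh ≈ 0.33 kWh

0.33 kWh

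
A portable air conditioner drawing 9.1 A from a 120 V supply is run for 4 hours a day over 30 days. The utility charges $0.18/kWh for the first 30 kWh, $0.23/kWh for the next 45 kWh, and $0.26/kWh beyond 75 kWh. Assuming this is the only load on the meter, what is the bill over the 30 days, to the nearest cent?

Power = 9.1 A × 120 V = 1092 W = 1.092 kW
Runtime = 4 h/day × 30 days = 120 h
Energy = 1.092 kW × 120 h = 131.04 kWh
Tier 1 (0–30 kWh): 30 × $0.18 = $5.4
Tier 2 (30–75 kWh): 45 × $0.23 = $10.35
Above 75 kWh: 56.04 × $0.26 = $14.5704
Bill = $30.32

$30.32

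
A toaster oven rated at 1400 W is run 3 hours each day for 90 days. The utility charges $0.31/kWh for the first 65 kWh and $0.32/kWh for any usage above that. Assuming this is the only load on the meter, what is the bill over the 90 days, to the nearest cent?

$120.31

Runtime = 3 h/day × 90 days = 270 h
Energy = 1.4 kW × 270 h = 378 kWh
Tier 1 (0–65 kWh): 65 × $0.31 = $20.15
Above 65 kWh: 313 × $0.32 = $100.16
Bill = $120.31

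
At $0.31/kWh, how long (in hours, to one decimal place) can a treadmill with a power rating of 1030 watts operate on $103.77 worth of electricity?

Energy available = $103.77 ÷ $0.31/kWh = 334.7419 kWh
Hours = 334.7419 kWh ÷ 1.03 kW = 325.0 h

325.0 h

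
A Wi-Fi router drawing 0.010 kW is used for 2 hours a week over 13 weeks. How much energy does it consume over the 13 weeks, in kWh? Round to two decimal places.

Runtime = 2 h/week × 13 weeks = 26 h
Energy = 0.01 kW × 26 h = 0.26 kWh

0.26 kWh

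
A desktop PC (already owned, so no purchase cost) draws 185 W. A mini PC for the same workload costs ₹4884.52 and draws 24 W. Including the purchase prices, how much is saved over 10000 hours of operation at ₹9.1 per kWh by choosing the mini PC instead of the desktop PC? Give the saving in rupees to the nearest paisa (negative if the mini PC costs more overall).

desktop PC: ₹0.00 + (185/1000) kW × 10000 h × ₹9.1 = ₹0.00 + ₹16835 = ₹16835
mini PC: ₹4884.52 + (24/1000) kW × 10000 h × ₹9.1 = ₹4884.52 + ₹2184 = ₹7068.52
Saving = ₹16835 − ₹7068.52 = ₹9766.48

₹9766.48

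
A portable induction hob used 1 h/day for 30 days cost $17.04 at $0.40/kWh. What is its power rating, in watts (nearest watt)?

Energy = $17.04 ÷ $0.40/kWh = 42.6 kWh
Runtime = 1 h/day × 30 days = 30 h
Power = 42.6 kWh ÷ 30 h = 1.42 kW = 1420 W

1420 W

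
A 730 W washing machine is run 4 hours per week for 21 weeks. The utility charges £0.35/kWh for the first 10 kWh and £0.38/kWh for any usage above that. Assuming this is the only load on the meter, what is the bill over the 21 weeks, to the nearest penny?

£23.00

Runtime = 4 h/week × 21 weeks = 84 h
Energy = 0.73 kW × 84 h = 61.32 kWh
Tier 1 (0–10 kWh): 10 × £0.35 = £3.5
Above 10 kWh: 51.32 × £0.38 = £19.5016
Bill = £23.00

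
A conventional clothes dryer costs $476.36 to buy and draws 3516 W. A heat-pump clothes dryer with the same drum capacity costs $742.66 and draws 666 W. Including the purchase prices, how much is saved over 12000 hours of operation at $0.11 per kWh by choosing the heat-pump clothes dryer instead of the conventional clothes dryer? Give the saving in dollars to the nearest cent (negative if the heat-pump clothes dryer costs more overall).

$3495.70

conventional clothes dryer: $476.36 + (3516/1000) kW × 12000 h × $0.11 = $476.36 + $4641.12 = $5117.48
heat-pump clothes dryer: $742.66 + (666/1000) kW × 12000 h × $0.11 = $742.66 + $879.12 = $1621.78
Saving = $5117.48 − $1621.78 = $3495.7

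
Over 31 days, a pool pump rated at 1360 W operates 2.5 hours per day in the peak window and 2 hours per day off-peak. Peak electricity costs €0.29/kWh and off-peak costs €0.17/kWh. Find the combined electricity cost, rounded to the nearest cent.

Peak energy = 1.36 kW × 2.5 h × 31 = 105.4 kWh
Off-peak energy = 1.36 kW × 2 h × 31 = 84.32 kWh
Cost = 105.4 × €0.29 + 84.32 × €0.17 = €30.566 + €14.3344 = €44.90

€44.90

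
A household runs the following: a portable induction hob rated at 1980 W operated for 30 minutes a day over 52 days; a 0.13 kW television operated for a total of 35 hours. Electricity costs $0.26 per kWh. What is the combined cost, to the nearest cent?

portable induction hob: Runtime = 30 min × 52 = 1560 min = 26 h
portable induction hob: 1.98 kW × 26 h = 51.48 kWh
television: 0.13 kW × 35 h = 4.55 kWh
Total energy = 56.03 kWh
Cost = 56.03 × $0.26 = $14.57

$14.57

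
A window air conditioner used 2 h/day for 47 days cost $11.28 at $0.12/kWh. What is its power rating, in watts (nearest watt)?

1000 W

Energy = $11.28 ÷ $0.12/kWh = 94 kWh
Runtime = 2 h/day × 47 days = 94 h
Power = 94 kWh ÷ 94 h = 1 kW = 1000 W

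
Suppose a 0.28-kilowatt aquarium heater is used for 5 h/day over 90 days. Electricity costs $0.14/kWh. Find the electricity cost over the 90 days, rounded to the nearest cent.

$17.64

Runtime = 5 h/day × 90 days = 450 h
Energy = 0.28 kW × 450 h = 126 kWh
Cost = 126 kWh × $0.14/kWh = $17.64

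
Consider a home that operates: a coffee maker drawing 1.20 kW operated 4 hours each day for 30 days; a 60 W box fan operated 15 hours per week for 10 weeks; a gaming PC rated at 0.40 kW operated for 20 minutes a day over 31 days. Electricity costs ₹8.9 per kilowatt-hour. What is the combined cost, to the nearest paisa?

coffee maker: Runtime = 4 h/day × 30 days = 120 h
coffee maker: 1.2 kW × 120 h = 144 kWh
box fan: Runtime = 15 h/week × 10 weeks = 150 h
box fan: 0.06 kW × 150 h = 9 kWh
gaming PC: Runtime = 20 min × 31 = 620 min = 10.333333… h
gaming PC: 0.4 kW × 10.333333… h = 4.133333… kWh
Total energy = 157.133333… kWh
Cost = 157.133333… × ₹8.9 = ₹1398.49

₹1398.49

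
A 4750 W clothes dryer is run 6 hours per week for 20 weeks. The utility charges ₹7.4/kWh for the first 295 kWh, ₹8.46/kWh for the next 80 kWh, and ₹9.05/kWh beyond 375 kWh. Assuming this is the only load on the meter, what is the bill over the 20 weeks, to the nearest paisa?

Runtime = 6 h/week × 20 weeks = 120 h
Energy = 4.75 kW × 120 h = 570 kWh
Tier 1 (0–295 kWh): 295 × ₹7.4 = ₹2183
Tier 2 (295–375 kWh): 80 × ₹8.46 = ₹676.8
Above 375 kWh: 195 × ₹9.05 = ₹1764.75
Bill = ₹4624.55

₹4624.55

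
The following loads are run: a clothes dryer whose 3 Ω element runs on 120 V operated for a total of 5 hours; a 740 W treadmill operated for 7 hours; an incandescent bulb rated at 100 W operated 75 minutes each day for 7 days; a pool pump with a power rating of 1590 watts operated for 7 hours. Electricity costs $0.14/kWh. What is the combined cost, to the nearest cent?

clothes dryer: Power = V²/R = 120²/3 = 4800 W = 4.8 kW
clothes dryer: 4.8 kW × 5 h = 24 kWh
treadmill: 0.74 kW × 7 h = 5.18 kWh
incandescent bulb: Runtime = 75 min × 7 = 525 min = 8.75 h
incandescent bulb: 0.1 kW × 8.75 h = 0.875 kWh
pool pump: 1.59 kW × 7 h = 11.13 kWh
Total energy = 41.185 kWh
Cost = 41.185 × $0.14 = $5.77

$5.77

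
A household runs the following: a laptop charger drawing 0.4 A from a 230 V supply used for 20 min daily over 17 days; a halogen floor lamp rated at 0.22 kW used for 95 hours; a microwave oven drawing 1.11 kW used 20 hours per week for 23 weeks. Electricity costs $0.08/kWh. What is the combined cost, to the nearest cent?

laptop charger: Power = 0.4 A × 230 V = 92 W = 0.092 kW
laptop charger: Runtime = 20 min × 17 = 340 min = 5.666666… h
laptop charger: 0.092 kW × 5.666666… h = 0.521333… kWh
halogen floor lamp: 0.22 kW × 95 h = 20.9 kWh
microwave oven: Runtime = 20 h/week × 23 weeks = 460 h
microwave oven: 1.11 kW × 460 h = 510.6 kWh
Total energy = 532.021333… kWh
Cost = 532.021333… × $0.08 = $42.56

$42.56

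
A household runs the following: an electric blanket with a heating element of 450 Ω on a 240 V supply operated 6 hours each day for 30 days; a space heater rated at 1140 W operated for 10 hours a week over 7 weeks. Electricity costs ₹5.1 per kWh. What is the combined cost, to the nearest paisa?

₹524.48

electric blanket: Power = V²/R = 240²/450 = 128 W = 0.128 kW
electric blanket: Runtime = 6 h/day × 30 days = 180 h
electric blanket: 0.128 kW × 180 h = 23.04 kWh
space heater: Runtime = 10 h/week × 7 weeks = 70 h
space heater: 1.14 kW × 70 h = 79.8 kWh
Total energy = 102.84 kWh
Cost = 102.84 × ₹5.1 = ₹524.48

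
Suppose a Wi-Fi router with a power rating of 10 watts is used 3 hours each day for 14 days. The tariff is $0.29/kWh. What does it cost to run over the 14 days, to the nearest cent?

Runtime = 3 h/day × 14 days = 42 h
Energy = 0.01 kW × 42 h = 0.42 kWh
Cost = 0.42 kWh × $0.29/kWh = $0.12

$0.12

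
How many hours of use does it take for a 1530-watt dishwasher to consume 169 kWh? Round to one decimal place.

110.5 h

Hours = 169 kWh ÷ 1.53 kW = 110.5 h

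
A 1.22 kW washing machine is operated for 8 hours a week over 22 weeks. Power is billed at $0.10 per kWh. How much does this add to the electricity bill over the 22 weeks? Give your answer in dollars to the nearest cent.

$21.47

Runtime = 8 h/week × 22 weeks = 176 h
Energy = 1.22 kW × 176 h = 214.72 kWh
Cost = 214.72 kWh × $0.10/kWh = $21.47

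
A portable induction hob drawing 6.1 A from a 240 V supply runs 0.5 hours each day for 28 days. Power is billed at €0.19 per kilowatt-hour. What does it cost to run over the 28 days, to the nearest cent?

Power = 6.1 A × 240 V = 1464 W = 1.464 kW
Runtime = 0.5 h/day × 28 days = 14 h
Energy = 1.464 kW × 14 h = 20.496 kWh
Cost = 20.496 kWh × €0.19/kWh = €3.89

€3.89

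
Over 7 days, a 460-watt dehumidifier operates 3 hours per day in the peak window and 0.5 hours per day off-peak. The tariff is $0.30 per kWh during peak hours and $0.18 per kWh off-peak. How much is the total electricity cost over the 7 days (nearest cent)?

$3.19

Peak energy = 0.46 kW × 3 h × 7 = 9.66 kWh
Off-peak energy = 0.46 kW × 0.5 h × 7 = 1.61 kWh
Cost = 9.66 × $0.30 + 1.61 × $0.18 = $2.898 + $0.2898 = $3.19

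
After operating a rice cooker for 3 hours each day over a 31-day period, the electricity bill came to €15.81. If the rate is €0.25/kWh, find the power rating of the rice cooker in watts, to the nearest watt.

680 W

Energy = €15.81 ÷ €0.25/kWh = 63.24 kWh
Runtime = 3 h/day × 31 days = 93 h
Power = 63.24 kWh ÷ 93 h = 0.68 kW = 680 W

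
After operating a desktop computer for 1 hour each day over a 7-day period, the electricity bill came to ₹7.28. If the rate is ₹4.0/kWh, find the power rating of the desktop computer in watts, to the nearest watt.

260 W

Energy = ₹7.28 ÷ ₹4.0/kWh = 1.82 kWh
Runtime = 1 h/day × 7 days = 7 h
Power = 1.82 kWh ÷ 7 h = 0.26 kW = 260 W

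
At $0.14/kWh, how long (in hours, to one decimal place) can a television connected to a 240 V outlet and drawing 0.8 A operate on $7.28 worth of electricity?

270.8 h

Power = 0.8 A × 240 V = 192 W = 0.192 kW
Energy available = $7.28 ÷ $0.14/kWh = 52 kWh
Hours = 52 kWh ÷ 0.192 kW = 270.8 h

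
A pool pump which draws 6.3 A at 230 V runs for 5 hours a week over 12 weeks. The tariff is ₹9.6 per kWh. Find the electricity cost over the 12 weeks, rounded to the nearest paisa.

Power = 6.3 A × 230 V = 1449 W = 1.449 kW
Runtime = 5 h/week × 12 weeks = 60 h
Energy = 1.449 kW × 60 h = 86.94 kWh
Cost = 86.94 kWh × ₹9.6/kWh = ₹834.62

₹834.62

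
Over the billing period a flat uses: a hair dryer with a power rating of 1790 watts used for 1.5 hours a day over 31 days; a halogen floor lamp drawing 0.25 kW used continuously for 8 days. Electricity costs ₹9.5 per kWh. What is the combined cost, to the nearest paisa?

₹1246.73

hair dryer: Runtime = 1.5 h/day × 31 days = 46.5 h
hair dryer: 1.79 kW × 46.5 h = 83.235 kWh
halogen floor lamp: Runtime = 24 h × 8 = 192 h
halogen floor lamp: 0.25 kW × 192 h = 48 kWh
Total energy = 131.235 kWh
Cost = 131.235 × ₹9.5 = ₹1246.73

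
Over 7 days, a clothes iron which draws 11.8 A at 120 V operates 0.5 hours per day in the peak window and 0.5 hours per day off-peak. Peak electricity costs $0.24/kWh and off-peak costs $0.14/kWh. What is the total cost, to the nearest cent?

$1.88

Power = 11.8 A × 120 V = 1416 W = 1.416 kW
Peak energy = 1.416 kW × 0.5 h × 7 = 4.956 kWh
Off-peak energy = 1.416 kW × 0.5 h × 7 = 4.956 kWh
Cost = 4.956 × $0.24 + 4.956 × $0.14 = $1.18944 + $0.69384 = $1.88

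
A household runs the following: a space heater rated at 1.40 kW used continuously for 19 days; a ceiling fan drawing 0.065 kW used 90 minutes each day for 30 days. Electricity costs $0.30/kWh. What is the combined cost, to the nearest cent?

$192.40

space heater: Runtime = 24 h × 19 = 456 h
space heater: 1.4 kW × 456 h = 638.4 kWh
ceiling fan: Runtime = 90 min × 30 = 2700 min = 45 h
ceiling fan: 0.065 kW × 45 h = 2.925 kWh
Total energy = 641.325 kWh
Cost = 641.325 × $0.30 = $192.40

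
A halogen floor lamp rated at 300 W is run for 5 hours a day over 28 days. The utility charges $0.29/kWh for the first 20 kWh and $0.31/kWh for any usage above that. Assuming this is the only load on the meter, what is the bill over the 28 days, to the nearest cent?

Runtime = 5 h/day × 28 days = 140 h
Energy = 0.3 kW × 140 h = 42 kWh
Tier 1 (0–20 kWh): 20 × $0.29 = $5.8
Above 20 kWh: 22 × $0.31 = $6.82
Bill = $12.62

$12.62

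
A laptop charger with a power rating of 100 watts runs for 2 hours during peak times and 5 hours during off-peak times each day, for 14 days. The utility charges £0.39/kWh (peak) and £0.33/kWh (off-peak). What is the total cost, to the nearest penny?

£3.40

Peak energy = 0.1 kW × 2 h × 14 = 2.8 kWh
Off-peak energy = 0.1 kW × 5 h × 14 = 7 kWh
Cost = 2.8 × £0.39 + 7 × £0.33 = £1.092 + £2.31 = £3.40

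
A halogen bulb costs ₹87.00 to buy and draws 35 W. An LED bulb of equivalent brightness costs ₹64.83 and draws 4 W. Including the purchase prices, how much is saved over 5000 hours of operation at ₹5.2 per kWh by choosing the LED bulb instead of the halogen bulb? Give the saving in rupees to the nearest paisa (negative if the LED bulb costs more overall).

halogen bulb: ₹87.00 + (35/1000) kW × 5000 h × ₹5.2 = ₹87.00 + ₹910 = ₹997
LED bulb: ₹64.83 + (4/1000) kW × 5000 h × ₹5.2 = ₹64.83 + ₹104 = ₹168.83
Saving = ₹997 − ₹168.83 = ₹828.17

₹828.17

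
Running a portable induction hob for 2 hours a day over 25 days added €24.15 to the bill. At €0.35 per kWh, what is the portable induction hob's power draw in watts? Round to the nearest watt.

1380 W

Energy = €24.15 ÷ €0.35/kWh = 69 kWh
Runtime = 2 h/day × 25 days = 50 h
Power = 69 kWh ÷ 50 h = 1.38 kW = 1380 W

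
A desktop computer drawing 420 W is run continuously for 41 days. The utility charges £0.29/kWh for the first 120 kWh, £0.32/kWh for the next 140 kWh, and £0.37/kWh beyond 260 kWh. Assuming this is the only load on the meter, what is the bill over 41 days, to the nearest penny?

£136.31

Runtime = 24 h × 41 = 984 h
Energy = 0.42 kW × 984 h = 413.28 kWh
Tier 1 (0–120 kWh): 120 × £0.29 = £34.8
Tier 2 (120–260 kWh): 140 × £0.32 = £44.8
Above 260 kWh: 153.28 × £0.37 = £56.7136
Bill = £136.31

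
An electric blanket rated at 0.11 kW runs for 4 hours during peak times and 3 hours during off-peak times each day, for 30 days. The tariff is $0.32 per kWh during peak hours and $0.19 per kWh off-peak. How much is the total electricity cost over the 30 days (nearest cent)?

Peak energy = 0.11 kW × 4 h × 30 = 13.2 kWh
Off-peak energy = 0.11 kW × 3 h × 30 = 9.9 kWh
Cost = 13.2 × $0.32 + 9.9 × $0.19 = $4.224 + $1.881 = $6.11

$6.11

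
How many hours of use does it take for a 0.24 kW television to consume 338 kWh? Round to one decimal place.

1408.3 h

Hours = 338 kWh ÷ 0.24 kW = 1408.3 h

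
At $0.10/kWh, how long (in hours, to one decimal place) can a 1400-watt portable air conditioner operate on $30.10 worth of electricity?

215.0 h

Energy available = $30.10 ÷ $0.10/kWh = 301 kWh
Hours = 301 kWh ÷ 1.4 kW = 215.0 h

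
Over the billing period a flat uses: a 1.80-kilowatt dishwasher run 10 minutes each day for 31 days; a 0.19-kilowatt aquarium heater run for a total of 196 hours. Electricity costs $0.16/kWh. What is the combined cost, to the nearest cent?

dishwasher: Runtime = 10 min × 31 = 310 min = 5.166666… h
dishwasher: 1.8 kW × 5.166666… h = 9.3 kWh
aquarium heater: 0.19 kW × 196 h = 37.24 kWh
Total energy = 46.54 kWh
Cost = 46.54 × $0.16 = $7.45

$7.45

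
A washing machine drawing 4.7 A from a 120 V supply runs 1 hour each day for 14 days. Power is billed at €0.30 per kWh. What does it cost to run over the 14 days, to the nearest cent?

Power = 4.7 A × 120 V = 564 W = 0.564 kW
Runtime = 1 h/day × 14 days = 14 h
Energy = 0.564 kW × 14 h = 7.896 kWh
Cost = 7.896 kWh × €0.30/kWh = €2.37

€2.37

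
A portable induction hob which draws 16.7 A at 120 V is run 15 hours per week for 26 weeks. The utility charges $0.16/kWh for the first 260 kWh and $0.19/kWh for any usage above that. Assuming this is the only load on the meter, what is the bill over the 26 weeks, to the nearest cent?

$140.70

Power = 16.7 A × 120 V = 2004 W = 2.004 kW
Runtime = 15 h/week × 26 weeks = 390 h
Energy = 2.004 kW × 390 h = 781.56 kWh
Tier 1 (0–260 kWh): 260 × $0.16 = $41.6
Above 260 kWh: 521.56 × $0.19 = $99.0964
Bill = $140.70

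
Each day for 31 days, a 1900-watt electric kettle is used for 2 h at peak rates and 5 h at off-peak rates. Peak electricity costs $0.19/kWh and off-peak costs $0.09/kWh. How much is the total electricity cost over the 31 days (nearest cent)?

Peak energy = 1.9 kW × 2 h × 31 = 117.8 kWh
Off-peak energy = 1.9 kW × 5 h × 31 = 294.5 kWh
Cost = 117.8 × $0.19 + 294.5 × $0.09 = $22.382 + $26.505 = $48.89

$48.89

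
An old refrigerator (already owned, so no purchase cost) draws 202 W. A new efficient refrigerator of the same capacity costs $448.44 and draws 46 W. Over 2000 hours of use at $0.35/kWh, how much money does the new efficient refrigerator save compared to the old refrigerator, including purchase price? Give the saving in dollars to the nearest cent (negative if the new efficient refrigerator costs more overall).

-$339.24

old refrigerator: $0.00 + (202/1000) kW × 2000 h × $0.35 = $0.00 + $141.4 = $141.4
new efficient refrigerator: $448.44 + (46/1000) kW × 2000 h × $0.35 = $448.44 + $32.2 = $480.64
Saving = $141.4 − $480.64 = −$339.24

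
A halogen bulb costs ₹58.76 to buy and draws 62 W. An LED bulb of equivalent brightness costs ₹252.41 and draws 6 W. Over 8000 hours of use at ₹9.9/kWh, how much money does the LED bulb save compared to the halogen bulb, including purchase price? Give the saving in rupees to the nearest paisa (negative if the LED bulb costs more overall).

₹4241.55

halogen bulb: ₹58.76 + (62/1000) kW × 8000 h × ₹9.9 = ₹58.76 + ₹4910.4 = ₹4969.16
LED bulb: ₹252.41 + (6/1000) kW × 8000 h × ₹9.9 = ₹252.41 + ₹475.2 = ₹727.61
Saving = ₹4969.16 − ₹727.61 = ₹4241.55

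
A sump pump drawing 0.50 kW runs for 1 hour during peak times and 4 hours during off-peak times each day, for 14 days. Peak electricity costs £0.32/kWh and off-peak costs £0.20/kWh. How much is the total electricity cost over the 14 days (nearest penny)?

Peak energy = 0.5 kW × 1 h × 14 = 7 kWh
Off-peak energy = 0.5 kW × 4 h × 14 = 28 kWh
Cost = 7 × £0.32 + 28 × £0.20 = £2.24 + £5.6 = £7.84

£7.84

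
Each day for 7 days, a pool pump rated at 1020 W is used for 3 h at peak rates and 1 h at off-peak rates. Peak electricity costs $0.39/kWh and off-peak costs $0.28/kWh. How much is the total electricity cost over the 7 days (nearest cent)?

$10.35

Peak energy = 1.02 kW × 3 h × 7 = 21.42 kWh
Off-peak energy = 1.02 kW × 1 h × 7 = 7.14 kWh
Cost = 21.42 × $0.39 + 7.14 × $0.28 = $8.3538 + $1.9992 = $10.35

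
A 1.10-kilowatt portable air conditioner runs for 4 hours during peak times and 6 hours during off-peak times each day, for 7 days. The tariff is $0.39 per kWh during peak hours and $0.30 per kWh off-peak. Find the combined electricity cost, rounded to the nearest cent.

Peak energy = 1.1 kW × 4 h × 7 = 30.8 kWh
Off-peak energy = 1.1 kW × 6 h × 7 = 46.2 kWh
Cost = 30.8 × $0.39 + 46.2 × $0.30 = $12.012 + $13.86 = $25.87

$25.87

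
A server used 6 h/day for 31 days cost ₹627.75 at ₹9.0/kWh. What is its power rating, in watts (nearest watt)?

Energy = ₹627.75 ÷ ₹9.0/kWh = 69.75 kWh
Runtime = 6 h/day × 31 days = 186 h
Power = 69.75 kWh ÷ 186 h = 0.375 kW = 375 W

375 W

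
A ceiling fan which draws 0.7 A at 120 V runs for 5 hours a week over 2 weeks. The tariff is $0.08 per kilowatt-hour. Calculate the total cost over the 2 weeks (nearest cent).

$0.07

Power = 0.7 A × 120 V = 84 W = 0.084 kW
Runtime = 5 h/week × 2 weeks = 10 h
Energy = 0.084 kW × 10 h = 0.84 kWh
Cost = 0.84 kWh × $0.08/kWh = $0.07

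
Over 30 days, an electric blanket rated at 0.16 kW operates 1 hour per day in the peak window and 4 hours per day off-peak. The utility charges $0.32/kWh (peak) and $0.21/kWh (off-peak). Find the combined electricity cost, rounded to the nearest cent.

Peak energy = 0.16 kW × 1 h × 30 = 4.8 kWh
Off-peak energy = 0.16 kW × 4 h × 30 = 19.2 kWh
Cost = 4.8 × $0.32 + 19.2 × $0.21 = $1.536 + $4.032 = $5.57

$5.57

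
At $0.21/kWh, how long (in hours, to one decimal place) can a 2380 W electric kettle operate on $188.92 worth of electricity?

378.0 h

Energy available = $188.92 ÷ $0.21/kWh = 899.619 kWh
Hours = 899.619 kWh ÷ 2.38 kW = 378.0 h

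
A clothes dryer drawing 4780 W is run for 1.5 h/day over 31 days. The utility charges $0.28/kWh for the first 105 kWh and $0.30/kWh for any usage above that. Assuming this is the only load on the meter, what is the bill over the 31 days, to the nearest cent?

$64.58

Runtime = 1.5 h/day × 31 days = 46.5 h
Energy = 4.78 kW × 46.5 h = 222.27 kWh
Tier 1 (0–105 kWh): 105 × $0.28 = $29.4
Above 105 kWh: 117.27 × $0.30 = $35.181
Bill = $64.58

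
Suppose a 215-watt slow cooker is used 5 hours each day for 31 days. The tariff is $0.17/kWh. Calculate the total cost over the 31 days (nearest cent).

Runtime = 5 h/day × 31 days = 155 h
Energy = 0.215 kW × 155 h = 33.325 kWh
Cost = 33.325 kWh × $0.17/kWh = $5.67

$5.67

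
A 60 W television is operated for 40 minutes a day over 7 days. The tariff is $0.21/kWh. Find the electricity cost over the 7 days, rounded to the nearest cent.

$0.06

Runtime = 40 min × 7 = 280 min = 4.666666… h
Energy = 0.06 kW × 4.666666… h = 0.28 kWh
Cost = 0.28 kWh × $0.21/kWh = $0.06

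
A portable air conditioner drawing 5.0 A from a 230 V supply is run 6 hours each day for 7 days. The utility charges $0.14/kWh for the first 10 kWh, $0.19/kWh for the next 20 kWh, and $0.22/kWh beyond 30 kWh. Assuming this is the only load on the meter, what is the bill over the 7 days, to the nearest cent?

Power = 5.0 A × 230 V = 1150 W = 1.15 kW
Runtime = 6 h/day × 7 days = 42 h
Energy = 1.15 kW × 42 h = 48.3 kWh
Tier 1 (0–10 kWh): 10 × $0.14 = $1.4
Tier 2 (10–30 kWh): 20 × $0.19 = $3.8
Above 30 kWh: 18.3 × $0.22 = $4.026
Bill = $9.23

$9.23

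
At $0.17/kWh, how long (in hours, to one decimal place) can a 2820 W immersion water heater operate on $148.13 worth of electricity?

Energy available = $148.13 ÷ $0.17/kWh = 871.3529 kWh
Hours = 871.3529 kWh ÷ 2.82 kW = 309.0 h

309.0 h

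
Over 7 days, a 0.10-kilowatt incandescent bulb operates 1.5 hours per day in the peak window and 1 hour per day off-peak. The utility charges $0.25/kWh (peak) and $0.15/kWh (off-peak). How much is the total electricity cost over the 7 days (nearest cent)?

$0.37

Peak energy = 0.1 kW × 1.5 h × 7 = 1.05 kWh
Off-peak energy = 0.1 kW × 1 h × 7 = 0.7 kWh
Cost = 1.05 × $0.25 + 0.7 × $0.15 = $0.2625 + $0.105 = $0.37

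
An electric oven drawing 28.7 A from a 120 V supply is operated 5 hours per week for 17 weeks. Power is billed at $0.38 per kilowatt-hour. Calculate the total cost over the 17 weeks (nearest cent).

$111.24

Power = 28.7 A × 120 V = 3444 W = 3.444 kW
Runtime = 5 h/week × 17 weeks = 85 h
Energy = 3.444 kW × 85 h = 292.74 kWh
Cost = 292.74 kWh × $0.38/kWh = $111.24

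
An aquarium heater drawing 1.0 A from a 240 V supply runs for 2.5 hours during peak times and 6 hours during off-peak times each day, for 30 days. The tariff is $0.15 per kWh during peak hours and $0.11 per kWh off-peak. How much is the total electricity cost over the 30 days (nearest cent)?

Power = 1.0 A × 240 V = 240 W = 0.24 kW
Peak energy = 0.24 kW × 2.5 h × 30 = 18 kWh
Off-peak energy = 0.24 kW × 6 h × 30 = 43.2 kWh
Cost = 18 × $0.15 + 43.2 × $0.11 = $2.7 + $4.752 = $7.45

$7.45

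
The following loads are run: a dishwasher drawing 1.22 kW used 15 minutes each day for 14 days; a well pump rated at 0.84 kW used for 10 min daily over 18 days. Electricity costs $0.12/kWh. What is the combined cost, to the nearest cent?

dishwasher: Runtime = 15 min × 14 = 210 min = 3.5 h
dishwasher: 1.22 kW × 3.5 h = 4.27 kWh
well pump: Runtime = 10 min × 18 = 180 min = 3 h
well pump: 0.84 kW × 3 h = 2.52 kWh
Total energy = 6.79 kWh
Cost = 6.79 × $0.12 = $0.81

$0.81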